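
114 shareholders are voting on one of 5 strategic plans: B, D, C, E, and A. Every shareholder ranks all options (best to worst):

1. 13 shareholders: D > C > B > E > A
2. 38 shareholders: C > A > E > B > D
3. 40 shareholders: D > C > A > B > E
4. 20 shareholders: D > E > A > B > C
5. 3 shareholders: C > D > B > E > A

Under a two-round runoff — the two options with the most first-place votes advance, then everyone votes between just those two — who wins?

D

Round 1 first-place votes: B 0, D 73, C 41, E 0, A 0.
D and C advance.
Runoff: D is preferred to C by 73 voters; C by 41.
D wins the runoff.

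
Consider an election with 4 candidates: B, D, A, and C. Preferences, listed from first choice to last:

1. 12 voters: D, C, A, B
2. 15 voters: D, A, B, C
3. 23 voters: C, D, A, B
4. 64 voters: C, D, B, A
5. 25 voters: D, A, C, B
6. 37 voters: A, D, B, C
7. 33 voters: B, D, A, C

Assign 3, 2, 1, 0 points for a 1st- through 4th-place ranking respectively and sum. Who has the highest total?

D

B: 12·0 + 15·1 + 23·0 + 64·1 + 25·0 + 37·1 + 33·3 = 215
D: 12·3 + 15·3 + 23·2 + 64·2 + 25·3 + 37·2 + 33·2 = 470
A: 12·1 + 15·2 + 23·1 + 64·0 + 25·2 + 37·3 + 33·1 = 259
C: 12·2 + 15·0 + 23·3 + 64·3 + 25·1 + 37·0 + 33·0 = 310
D has the highest Borda score (470).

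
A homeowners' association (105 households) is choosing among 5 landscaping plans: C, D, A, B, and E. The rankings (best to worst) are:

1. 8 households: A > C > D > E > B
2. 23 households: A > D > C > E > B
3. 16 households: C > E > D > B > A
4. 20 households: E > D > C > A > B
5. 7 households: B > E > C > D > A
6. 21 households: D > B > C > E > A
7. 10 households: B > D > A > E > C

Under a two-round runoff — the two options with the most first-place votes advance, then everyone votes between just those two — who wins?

D

Round 1 first-place votes: C 16, D 21, A 31, B 17, E 20.
A and D advance.
Runoff: A is preferred to D by 31 voters; D by 74.
D wins the runoff.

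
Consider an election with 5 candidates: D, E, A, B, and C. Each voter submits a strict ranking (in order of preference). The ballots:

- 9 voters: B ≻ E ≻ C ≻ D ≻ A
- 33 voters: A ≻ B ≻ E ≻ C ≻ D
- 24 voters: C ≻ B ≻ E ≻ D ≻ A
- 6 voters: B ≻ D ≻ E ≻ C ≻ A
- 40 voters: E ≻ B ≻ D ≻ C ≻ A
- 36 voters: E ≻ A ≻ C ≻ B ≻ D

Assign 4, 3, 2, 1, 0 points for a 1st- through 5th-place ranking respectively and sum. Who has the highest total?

E

D: 9·1 + 33·0 + 24·1 + 6·3 + 40·2 + 36·0 = 131
E: 9·3 + 33·2 + 24·2 + 6·2 + 40·4 + 36·4 = 457
A: 9·0 + 33·4 + 24·0 + 6·0 + 40·0 + 36·3 = 240
B: 9·4 + 33·3 + 24·3 + 6·4 + 40·3 + 36·1 = 387
C: 9·2 + 33·1 + 24·4 + 6·1 + 40·1 + 36·2 = 265
E has the highest Borda score (457).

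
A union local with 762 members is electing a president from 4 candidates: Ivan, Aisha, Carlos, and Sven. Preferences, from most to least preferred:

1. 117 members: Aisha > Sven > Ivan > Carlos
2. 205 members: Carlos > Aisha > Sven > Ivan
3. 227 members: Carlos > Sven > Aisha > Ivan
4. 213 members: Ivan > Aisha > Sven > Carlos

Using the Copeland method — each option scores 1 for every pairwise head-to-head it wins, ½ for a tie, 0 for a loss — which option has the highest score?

Carlos

Ivan: loses to Aisha, Carlos, and Sven → score 0.
Aisha: beats Ivan and Sven; loses to Carlos → score 2.
Carlos: beats Ivan, Aisha, and Sven → score 3.
Sven: beats Ivan; loses to Aisha and Carlos → score 1.
Carlos has the best pairwise record.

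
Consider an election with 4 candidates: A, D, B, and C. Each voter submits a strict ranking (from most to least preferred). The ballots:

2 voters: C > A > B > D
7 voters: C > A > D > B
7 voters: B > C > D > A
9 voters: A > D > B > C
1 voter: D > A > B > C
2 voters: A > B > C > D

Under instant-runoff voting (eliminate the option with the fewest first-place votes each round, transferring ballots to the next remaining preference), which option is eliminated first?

D

Round 1: A 11, D 1, B 7, C 9. Eliminate D.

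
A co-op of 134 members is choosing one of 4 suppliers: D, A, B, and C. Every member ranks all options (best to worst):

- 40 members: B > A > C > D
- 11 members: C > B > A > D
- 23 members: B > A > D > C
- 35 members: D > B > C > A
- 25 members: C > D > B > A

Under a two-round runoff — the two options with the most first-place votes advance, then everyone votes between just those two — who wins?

Round 1 first-place votes: D 35, A 0, B 63, C 36.
B and C advance.
Runoff: B is preferred to C by 98 voters; C by 36.
B wins the runoff.

B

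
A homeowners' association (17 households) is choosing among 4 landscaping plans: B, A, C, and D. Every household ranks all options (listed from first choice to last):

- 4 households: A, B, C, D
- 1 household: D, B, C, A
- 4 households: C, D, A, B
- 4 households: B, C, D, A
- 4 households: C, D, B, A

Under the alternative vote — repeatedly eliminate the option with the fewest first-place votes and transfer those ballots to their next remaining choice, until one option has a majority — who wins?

B

Round 1: B 4, A 4, C 8, D 1. Eliminate D.
Round 2: B 5, A 4, C 8. Eliminate A.
Round 3: B 9, C 8. B has a majority.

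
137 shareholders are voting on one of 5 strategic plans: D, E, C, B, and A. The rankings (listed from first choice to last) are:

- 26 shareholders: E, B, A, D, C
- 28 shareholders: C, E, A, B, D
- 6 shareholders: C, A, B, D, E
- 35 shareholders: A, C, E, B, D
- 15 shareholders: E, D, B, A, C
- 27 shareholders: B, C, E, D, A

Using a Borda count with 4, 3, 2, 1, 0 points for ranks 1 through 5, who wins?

D: 26·1 + 28·0 + 6·1 + 35·0 + 15·3 + 27·1 = 104
E: 26·4 + 28·3 + 6·0 + 35·2 + 15·4 + 27·2 = 372
C: 26·0 + 28·4 + 6·4 + 35·3 + 15·0 + 27·3 = 322
B: 26·3 + 28·1 + 6·2 + 35·1 + 15·2 + 27·4 = 291
A: 26·2 + 28·2 + 6·3 + 35·4 + 15·1 + 27·0 = 281
E has the highest Borda score (372).

E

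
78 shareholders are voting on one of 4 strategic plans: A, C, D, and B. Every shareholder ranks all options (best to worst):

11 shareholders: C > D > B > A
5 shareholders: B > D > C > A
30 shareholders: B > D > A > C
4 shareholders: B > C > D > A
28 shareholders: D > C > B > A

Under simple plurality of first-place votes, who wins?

B

First-place votes: A 0, C 11, D 28, B 39.
B has the most first-place votes.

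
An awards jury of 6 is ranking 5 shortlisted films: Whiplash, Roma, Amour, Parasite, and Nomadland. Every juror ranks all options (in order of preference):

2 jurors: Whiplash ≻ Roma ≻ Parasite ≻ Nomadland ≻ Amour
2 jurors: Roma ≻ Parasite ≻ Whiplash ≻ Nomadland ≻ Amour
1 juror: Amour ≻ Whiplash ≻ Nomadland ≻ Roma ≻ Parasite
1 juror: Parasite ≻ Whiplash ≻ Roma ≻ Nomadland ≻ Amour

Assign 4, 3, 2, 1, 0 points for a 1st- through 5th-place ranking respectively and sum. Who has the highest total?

Whiplash

Whiplash: 2·4 + 2·2 + 1·3 + 1·3 = 18
Roma: 2·3 + 2·4 + 1·1 + 1·2 = 17
Amour: 2·0 + 2·0 + 1·4 + 1·0 = 4
Parasite: 2·2 + 2·3 + 1·0 + 1·4 = 14
Nomadland: 2·1 + 2·1 + 1·2 + 1·1 = 7
Whiplash has the highest Borda score (18).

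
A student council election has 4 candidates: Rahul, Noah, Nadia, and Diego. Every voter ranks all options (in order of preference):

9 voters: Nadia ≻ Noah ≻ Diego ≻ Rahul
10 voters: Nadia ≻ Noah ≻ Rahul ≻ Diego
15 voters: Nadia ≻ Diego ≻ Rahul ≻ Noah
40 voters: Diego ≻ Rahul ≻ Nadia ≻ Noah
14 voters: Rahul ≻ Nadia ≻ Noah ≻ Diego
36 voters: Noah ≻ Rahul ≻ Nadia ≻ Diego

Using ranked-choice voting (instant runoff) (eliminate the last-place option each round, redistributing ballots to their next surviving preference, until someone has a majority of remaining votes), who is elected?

Round 1: Rahul 14, Noah 36, Nadia 34, Diego 40. Eliminate Rahul.
Round 2: Noah 36, Nadia 48, Diego 40. Eliminate Noah.
Round 3: Nadia 84, Diego 40. Nadia has a majority.

Nadia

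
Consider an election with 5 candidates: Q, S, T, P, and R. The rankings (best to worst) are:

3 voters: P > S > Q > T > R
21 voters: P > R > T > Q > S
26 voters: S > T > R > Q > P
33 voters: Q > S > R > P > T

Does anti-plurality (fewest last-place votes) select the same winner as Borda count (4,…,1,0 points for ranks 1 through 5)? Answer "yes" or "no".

Anti-plurality — last-place votes: Q 0, S 21, T 33, P 26, R 3. Winner: Q.
Borda — scores: Q 185, S 212, T 123, P 129, R 181. Winner: S.
The two methods disagree.

no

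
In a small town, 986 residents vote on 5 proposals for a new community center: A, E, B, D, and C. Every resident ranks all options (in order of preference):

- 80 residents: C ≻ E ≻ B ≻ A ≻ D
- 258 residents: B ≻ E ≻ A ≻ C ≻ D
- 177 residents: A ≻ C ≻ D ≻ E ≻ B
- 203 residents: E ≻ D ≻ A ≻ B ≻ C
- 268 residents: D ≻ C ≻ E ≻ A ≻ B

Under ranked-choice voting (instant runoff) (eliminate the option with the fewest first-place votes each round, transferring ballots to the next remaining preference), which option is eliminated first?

C

Round 1: A 177, E 203, B 258, D 268, C 80. Eliminate C.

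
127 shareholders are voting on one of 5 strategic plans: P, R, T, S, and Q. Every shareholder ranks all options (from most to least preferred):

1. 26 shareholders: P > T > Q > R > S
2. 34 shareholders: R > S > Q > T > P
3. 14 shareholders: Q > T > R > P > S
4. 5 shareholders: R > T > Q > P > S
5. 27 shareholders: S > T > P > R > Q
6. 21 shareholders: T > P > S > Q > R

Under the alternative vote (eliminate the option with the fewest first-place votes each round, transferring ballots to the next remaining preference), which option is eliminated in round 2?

P

Round 1: P 26, R 39, T 21, S 27, Q 14. Eliminate Q.
Round 2: P 26, R 39, T 35, S 27. Eliminate P.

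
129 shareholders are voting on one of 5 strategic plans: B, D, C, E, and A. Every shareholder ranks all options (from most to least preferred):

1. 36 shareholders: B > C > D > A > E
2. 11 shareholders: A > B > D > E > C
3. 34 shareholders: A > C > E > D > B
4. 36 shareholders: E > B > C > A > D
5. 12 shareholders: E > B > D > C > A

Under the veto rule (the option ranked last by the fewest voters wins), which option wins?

Last-place votes: B 34, D 36, C 11, E 36, A 12.
C is ranked last by the fewest voters, so C wins.

C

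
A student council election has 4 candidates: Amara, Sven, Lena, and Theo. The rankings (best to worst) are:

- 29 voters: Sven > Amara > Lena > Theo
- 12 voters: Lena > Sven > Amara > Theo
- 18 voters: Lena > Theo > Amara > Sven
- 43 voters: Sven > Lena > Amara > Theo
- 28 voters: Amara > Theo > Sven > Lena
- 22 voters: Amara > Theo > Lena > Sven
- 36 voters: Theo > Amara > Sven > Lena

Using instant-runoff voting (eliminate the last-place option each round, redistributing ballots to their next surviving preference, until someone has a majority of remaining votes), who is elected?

Theo

Round 1: Amara 50, Sven 72, Lena 30, Theo 36. Eliminate Lena.
Round 2: Amara 50, Sven 84, Theo 54. Eliminate Amara.
Round 3: Sven 84, Theo 104. Theo has a majority.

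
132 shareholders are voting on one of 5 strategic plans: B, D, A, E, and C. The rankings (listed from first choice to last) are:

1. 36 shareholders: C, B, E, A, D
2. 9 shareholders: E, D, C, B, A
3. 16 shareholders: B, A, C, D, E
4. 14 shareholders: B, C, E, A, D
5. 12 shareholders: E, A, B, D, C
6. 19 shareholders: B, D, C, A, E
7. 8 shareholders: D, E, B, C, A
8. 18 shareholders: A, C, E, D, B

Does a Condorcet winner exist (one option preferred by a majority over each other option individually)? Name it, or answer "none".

B vs D: 97–35 for B.
B vs A: 102–30 for B.
B vs E: 85–47 for B.
B vs C: 69–63 for B.
B beats every other option head-to-head.

B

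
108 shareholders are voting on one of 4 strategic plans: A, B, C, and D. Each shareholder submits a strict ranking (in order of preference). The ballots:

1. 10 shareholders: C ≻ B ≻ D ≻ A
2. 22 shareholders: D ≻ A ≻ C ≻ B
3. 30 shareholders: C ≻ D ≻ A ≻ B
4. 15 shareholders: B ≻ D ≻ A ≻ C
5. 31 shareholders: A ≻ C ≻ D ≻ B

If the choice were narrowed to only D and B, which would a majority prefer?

Voters preferring D to B: 83; preferring B to D: 25.
D wins the head-to-head.

D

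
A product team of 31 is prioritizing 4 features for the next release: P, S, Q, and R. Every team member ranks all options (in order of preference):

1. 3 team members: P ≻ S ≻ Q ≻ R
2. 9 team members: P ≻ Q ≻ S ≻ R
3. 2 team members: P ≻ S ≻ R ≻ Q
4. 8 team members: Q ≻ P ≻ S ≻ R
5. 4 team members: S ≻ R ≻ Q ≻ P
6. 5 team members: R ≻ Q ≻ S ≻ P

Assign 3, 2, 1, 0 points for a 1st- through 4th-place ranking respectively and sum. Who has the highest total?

P: 3·3 + 9·3 + 2·3 + 8·2 + 4·0 + 5·0 = 58
S: 3·2 + 9·1 + 2·2 + 8·1 + 4·3 + 5·1 = 44
Q: 3·1 + 9·2 + 2·0 + 8·3 + 4·1 + 5·2 = 59
R: 3·0 + 9·0 + 2·1 + 8·0 + 4·2 + 5·3 = 25
Q has the highest Borda score (59).

Q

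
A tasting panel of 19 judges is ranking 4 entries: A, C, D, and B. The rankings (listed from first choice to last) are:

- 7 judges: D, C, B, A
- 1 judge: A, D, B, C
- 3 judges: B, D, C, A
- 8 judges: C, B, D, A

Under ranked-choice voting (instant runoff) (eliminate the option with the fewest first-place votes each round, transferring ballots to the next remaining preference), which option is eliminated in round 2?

Round 1: A 1, C 8, D 7, B 3. Eliminate A.
Round 2: C 8, D 8, B 3. Eliminate B.

B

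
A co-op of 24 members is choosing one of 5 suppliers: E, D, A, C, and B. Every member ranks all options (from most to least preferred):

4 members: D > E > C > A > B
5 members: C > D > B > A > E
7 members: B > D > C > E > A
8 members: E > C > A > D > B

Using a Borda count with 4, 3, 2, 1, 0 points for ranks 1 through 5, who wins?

E: 4·3 + 5·0 + 7·1 + 8·4 = 51
D: 4·4 + 5·3 + 7·3 + 8·1 = 60
A: 4·1 + 5·1 + 7·0 + 8·2 = 25
C: 4·2 + 5·4 + 7·2 + 8·3 = 66
B: 4·0 + 5·2 + 7·4 + 8·0 = 38
C has the highest Borda score (66).

C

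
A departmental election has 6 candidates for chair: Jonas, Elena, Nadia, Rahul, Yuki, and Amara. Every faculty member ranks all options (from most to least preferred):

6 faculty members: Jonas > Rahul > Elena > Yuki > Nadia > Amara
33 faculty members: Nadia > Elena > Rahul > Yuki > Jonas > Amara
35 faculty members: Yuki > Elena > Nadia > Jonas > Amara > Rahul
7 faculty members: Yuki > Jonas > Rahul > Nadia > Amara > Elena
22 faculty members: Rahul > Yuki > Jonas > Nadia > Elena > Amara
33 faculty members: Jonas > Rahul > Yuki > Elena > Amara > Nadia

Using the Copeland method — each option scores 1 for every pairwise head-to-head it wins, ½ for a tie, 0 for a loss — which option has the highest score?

Jonas: beats Rahul and Amara; ties Elena and Nadia; loses to Yuki → score 3.
Elena: beats Nadia and Amara; ties Jonas and Rahul; loses to Yuki → score 3.
Nadia: beats Amara; ties Jonas and Rahul; loses to Elena and Yuki → score 2.
Rahul: beats Yuki and Amara; ties Elena and Nadia; loses to Jonas → score 3.
Yuki: beats Jonas, Elena, Nadia, and Amara; loses to Rahul → score 4.
Amara: loses to Jonas, Elena, Nadia, Rahul, and Yuki → score 0.
Yuki has the best pairwise record.

Yuki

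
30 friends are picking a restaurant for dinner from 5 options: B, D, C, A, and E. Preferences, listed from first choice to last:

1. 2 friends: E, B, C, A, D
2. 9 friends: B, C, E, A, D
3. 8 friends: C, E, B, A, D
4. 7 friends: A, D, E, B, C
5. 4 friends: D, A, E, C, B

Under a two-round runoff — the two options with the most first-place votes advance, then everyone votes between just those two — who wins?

Round 1 first-place votes: B 9, D 4, C 8, A 7, E 2.
B and C advance.
Runoff: B is preferred to C by 18 voters; C by 12.
B wins the runoff.

B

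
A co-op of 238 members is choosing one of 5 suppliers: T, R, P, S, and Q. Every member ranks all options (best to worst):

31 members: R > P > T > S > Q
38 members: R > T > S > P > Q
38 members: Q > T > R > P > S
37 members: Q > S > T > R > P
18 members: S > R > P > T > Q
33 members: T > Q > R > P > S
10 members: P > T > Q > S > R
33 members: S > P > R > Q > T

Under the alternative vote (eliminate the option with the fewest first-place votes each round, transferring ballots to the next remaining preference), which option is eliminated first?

Round 1: T 33, R 69, P 10, S 51, Q 75. Eliminate P.

P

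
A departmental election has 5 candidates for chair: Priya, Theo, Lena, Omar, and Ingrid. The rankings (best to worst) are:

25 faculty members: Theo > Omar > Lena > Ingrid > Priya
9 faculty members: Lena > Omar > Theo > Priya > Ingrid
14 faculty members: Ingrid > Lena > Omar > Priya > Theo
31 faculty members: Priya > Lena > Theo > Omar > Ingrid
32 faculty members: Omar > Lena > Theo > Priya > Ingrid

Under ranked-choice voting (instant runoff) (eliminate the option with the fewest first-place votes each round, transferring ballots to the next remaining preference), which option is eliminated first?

Round 1: Priya 31, Theo 25, Lena 9, Omar 32, Ingrid 14. Eliminate Lena.

Lena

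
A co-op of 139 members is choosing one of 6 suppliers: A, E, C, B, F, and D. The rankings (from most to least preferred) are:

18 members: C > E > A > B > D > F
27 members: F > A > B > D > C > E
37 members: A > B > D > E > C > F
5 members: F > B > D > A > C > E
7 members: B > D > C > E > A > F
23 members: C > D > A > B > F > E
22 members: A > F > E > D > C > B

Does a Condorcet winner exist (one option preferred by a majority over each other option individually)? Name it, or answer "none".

A

A vs E: 114–25 for A.
A vs C: 91–48 for A.
A vs B: 127–12 for A.
A vs F: 107–32 for A.
A vs D: 104–35 for A.
A beats every other option head-to-head.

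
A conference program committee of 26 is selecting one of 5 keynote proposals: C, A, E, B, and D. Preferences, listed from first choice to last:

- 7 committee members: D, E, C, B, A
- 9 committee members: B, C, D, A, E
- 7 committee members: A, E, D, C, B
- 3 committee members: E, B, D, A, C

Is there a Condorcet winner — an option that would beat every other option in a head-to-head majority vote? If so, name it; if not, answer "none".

D vs C: 17–9 for D.
D vs A: 19–7 for D.
D vs E: 16–10 for D.
D vs B: 14–12 for D.
D beats every other option head-to-head.

D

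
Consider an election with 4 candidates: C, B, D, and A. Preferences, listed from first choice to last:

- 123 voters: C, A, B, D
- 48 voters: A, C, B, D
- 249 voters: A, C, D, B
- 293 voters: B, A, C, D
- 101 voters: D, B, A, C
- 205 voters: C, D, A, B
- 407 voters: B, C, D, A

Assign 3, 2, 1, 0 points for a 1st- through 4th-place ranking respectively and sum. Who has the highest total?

C: 123·3 + 48·2 + 249·2 + 293·1 + 101·0 + 205·3 + 407·2 = 2685
B: 123·1 + 48·1 + 249·0 + 293·3 + 101·2 + 205·0 + 407·3 = 2473
D: 123·0 + 48·0 + 249·1 + 293·0 + 101·3 + 205·2 + 407·1 = 1369
A: 123·2 + 48·3 + 249·3 + 293·2 + 101·1 + 205·1 + 407·0 = 2029
C has the highest Borda score (2685).

C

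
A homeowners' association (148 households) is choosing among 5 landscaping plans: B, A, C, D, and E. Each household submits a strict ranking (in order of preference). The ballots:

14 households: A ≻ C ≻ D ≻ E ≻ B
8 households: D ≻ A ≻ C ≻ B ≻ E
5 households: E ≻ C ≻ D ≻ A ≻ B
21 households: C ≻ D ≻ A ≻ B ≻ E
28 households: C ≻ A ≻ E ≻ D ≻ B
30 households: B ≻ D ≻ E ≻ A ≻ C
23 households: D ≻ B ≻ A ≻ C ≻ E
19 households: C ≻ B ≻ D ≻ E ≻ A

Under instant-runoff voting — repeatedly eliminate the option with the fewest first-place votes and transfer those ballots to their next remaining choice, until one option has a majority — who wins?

Round 1: B 30, A 14, C 68, D 31, E 5. Eliminate E.
Round 2: B 30, A 14, C 73, D 31. Eliminate A.
Round 3: B 30, C 87, D 31. C has a majority.

C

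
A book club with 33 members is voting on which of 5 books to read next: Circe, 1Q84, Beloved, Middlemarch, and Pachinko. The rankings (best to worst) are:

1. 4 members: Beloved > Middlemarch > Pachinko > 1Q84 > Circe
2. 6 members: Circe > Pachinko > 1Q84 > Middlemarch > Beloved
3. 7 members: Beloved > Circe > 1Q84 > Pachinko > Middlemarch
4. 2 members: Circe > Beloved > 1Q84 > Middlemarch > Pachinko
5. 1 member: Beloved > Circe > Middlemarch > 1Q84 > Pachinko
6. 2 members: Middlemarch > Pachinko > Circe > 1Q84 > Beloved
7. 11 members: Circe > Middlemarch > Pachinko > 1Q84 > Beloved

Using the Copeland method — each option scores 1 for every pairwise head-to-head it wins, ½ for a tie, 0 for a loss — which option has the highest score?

Circe

Circe: beats 1Q84, Beloved, Middlemarch, and Pachinko → score 4.
1Q84: beats Beloved; loses to Circe, Middlemarch, and Pachinko → score 1.
Beloved: loses to Circe, 1Q84, Middlemarch, and Pachinko → score 0.
Middlemarch: beats 1Q84, Beloved, and Pachinko; loses to Circe → score 3.
Pachinko: beats 1Q84 and Beloved; loses to Circe and Middlemarch → score 2.
Circe has the best pairwise record.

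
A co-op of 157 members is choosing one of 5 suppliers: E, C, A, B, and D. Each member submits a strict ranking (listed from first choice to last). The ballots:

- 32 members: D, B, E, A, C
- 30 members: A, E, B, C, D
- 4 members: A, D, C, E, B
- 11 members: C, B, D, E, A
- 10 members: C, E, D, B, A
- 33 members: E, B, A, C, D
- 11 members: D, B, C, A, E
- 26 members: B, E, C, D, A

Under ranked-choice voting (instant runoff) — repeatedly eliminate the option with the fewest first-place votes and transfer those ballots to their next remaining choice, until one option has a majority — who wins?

Round 1: E 33, C 21, A 34, B 26, D 43. Eliminate C.
Round 2: E 43, A 34, B 37, D 43. Eliminate A.
Round 3: E 73, B 37, D 47. Eliminate B.
Round 4: E 99, D 58. E has a majority.

E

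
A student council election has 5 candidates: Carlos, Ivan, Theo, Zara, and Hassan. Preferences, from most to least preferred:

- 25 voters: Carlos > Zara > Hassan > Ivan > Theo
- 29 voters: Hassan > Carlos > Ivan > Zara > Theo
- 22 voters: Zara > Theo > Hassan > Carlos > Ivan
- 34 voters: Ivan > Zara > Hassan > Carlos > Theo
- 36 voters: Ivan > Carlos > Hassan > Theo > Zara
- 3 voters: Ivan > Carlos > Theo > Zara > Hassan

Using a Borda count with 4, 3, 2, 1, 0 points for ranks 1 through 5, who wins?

Carlos: 25·4 + 29·3 + 22·1 + 34·1 + 36·3 + 3·3 = 360
Ivan: 25·1 + 29·2 + 22·0 + 34·4 + 36·4 + 3·4 = 375
Theo: 25·0 + 29·0 + 22·3 + 34·0 + 36·1 + 3·2 = 108
Zara: 25·3 + 29·1 + 22·4 + 34·3 + 36·0 + 3·1 = 297
Hassan: 25·2 + 29·4 + 22·2 + 34·2 + 36·2 + 3·0 = 350
Ivan has the highest Borda score (375).

Ivan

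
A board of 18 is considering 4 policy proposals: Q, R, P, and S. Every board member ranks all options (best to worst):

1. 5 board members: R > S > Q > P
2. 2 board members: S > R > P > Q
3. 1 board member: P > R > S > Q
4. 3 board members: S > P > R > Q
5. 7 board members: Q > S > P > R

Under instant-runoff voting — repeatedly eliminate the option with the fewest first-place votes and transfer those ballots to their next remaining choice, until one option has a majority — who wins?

Round 1: Q 7, R 5, P 1, S 5. Eliminate P.
Round 2: Q 7, R 6, S 5. Eliminate S.
Round 3: Q 7, R 11. R has a majority.

R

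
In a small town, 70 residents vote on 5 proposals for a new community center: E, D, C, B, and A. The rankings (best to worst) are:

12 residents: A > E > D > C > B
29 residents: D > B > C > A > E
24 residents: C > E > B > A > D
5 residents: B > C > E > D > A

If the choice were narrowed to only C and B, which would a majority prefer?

C

Voters preferring C to B: 36; preferring B to C: 34.
C wins the head-to-head.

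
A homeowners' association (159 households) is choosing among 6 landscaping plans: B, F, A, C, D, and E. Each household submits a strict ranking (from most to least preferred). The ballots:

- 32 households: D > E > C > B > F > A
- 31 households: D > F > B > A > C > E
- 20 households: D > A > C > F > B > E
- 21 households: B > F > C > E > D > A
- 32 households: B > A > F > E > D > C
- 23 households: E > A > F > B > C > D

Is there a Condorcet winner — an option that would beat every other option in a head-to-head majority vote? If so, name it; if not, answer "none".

D vs B: 83–76 for D.
D vs F: 83–76 for D.
D vs A: 104–55 for D.
D vs C: 115–44 for D.
D vs E: 83–76 for D.
D beats every other option head-to-head.

D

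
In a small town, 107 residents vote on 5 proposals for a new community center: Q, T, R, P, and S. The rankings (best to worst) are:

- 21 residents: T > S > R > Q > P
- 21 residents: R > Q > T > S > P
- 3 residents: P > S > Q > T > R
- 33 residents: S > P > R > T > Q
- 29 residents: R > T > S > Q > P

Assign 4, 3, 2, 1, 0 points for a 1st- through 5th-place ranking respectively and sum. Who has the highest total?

R

Q: 21·1 + 21·3 + 3·2 + 33·0 + 29·1 = 119
T: 21·4 + 21·2 + 3·1 + 33·1 + 29·3 = 249
R: 21·2 + 21·4 + 3·0 + 33·2 + 29·4 = 308
P: 21·0 + 21·0 + 3·4 + 33·3 + 29·0 = 111
S: 21·3 + 21·1 + 3·3 + 33·4 + 29·2 = 283
R has the highest Borda score (308).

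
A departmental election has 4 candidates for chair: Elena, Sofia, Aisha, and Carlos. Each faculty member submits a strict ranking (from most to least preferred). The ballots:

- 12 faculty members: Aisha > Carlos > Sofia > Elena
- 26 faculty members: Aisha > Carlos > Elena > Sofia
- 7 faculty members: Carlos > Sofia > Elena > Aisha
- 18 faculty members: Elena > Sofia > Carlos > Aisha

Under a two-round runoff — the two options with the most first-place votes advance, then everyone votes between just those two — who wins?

Round 1 first-place votes: Elena 18, Sofia 0, Aisha 38, Carlos 7.
Aisha and Elena advance.
Runoff: Aisha is preferred to Elena by 38 voters; Elena by 25.
Aisha wins the runoff.

Aisha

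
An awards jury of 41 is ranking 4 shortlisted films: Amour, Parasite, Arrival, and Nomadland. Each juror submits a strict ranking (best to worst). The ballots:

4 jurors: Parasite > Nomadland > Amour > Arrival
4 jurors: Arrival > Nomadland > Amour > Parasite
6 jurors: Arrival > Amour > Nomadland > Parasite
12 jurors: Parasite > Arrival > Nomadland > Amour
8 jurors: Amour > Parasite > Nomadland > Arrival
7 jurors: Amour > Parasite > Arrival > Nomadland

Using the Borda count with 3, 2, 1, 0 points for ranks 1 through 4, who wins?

Parasite

Amour: 4·1 + 4·1 + 6·2 + 12·0 + 8·3 + 7·3 = 65
Parasite: 4·3 + 4·0 + 6·0 + 12·3 + 8·2 + 7·2 = 78
Arrival: 4·0 + 4·3 + 6·3 + 12·2 + 8·0 + 7·1 = 61
Nomadland: 4·2 + 4·2 + 6·1 + 12·1 + 8·1 + 7·0 = 42
Parasite has the highest Borda score (78).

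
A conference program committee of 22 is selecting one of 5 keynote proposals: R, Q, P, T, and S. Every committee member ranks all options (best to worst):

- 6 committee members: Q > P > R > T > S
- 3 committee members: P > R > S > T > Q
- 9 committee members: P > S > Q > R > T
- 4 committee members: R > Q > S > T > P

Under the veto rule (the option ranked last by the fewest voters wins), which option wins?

R

Last-place votes: R 0, Q 3, P 4, T 9, S 6.
R is ranked last by the fewest voters, so R wins.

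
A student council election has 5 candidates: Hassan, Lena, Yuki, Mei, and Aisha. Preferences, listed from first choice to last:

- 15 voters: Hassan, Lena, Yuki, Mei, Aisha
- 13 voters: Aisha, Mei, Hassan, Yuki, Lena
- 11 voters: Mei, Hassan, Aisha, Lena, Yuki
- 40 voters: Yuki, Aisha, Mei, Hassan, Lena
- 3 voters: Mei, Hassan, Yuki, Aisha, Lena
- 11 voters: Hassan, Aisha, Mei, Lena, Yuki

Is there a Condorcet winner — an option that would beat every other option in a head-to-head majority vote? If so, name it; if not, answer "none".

none

Checking pairwise contests:
Mei beats Hassan 67–26.
Hassan beats Lena 93–0.
Hassan beats Yuki 53–40.
Yuki beats Mei 55–38.
Yuki beats Aisha 58–35.
Every option loses at least one head-to-head, so there is no Condorcet winner.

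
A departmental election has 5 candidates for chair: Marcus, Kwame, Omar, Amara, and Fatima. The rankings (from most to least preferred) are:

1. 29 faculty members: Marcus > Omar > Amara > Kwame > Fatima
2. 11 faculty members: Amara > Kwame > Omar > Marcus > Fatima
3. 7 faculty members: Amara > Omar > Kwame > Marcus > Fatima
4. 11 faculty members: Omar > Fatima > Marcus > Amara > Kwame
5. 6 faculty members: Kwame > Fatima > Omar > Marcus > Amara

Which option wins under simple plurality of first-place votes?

First-place votes: Marcus 29, Kwame 6, Omar 11, Amara 18, Fatima 0.
Marcus has the most first-place votes.

Marcus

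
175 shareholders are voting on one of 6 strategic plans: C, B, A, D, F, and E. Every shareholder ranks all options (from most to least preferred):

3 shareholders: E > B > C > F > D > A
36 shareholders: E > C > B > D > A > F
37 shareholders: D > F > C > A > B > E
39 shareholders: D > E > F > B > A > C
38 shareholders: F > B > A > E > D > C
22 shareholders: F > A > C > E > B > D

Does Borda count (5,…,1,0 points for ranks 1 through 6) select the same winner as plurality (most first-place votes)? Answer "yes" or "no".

Borda — scores: C 330, B 409, A 351, D 493, F 571, E 471. Winner: F.
Plurality — first-place votes: C 0, B 0, A 0, D 76, F 60, E 39. Winner: D.
The two methods disagree.

no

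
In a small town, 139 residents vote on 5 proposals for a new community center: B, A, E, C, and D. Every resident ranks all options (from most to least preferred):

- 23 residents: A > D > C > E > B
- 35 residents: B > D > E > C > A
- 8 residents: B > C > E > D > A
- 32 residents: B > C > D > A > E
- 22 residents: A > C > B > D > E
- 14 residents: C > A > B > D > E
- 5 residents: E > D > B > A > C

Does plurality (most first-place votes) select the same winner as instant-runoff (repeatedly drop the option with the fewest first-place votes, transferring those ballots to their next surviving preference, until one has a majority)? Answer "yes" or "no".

Plurality — first-place votes: B 75, A 45, E 5, C 14, D 0. Winner: B.
Instant-runoff — R1 B 75, A 45, E 5, C 14, D 0 (B winner). Winner: B.
The two methods agree.

yes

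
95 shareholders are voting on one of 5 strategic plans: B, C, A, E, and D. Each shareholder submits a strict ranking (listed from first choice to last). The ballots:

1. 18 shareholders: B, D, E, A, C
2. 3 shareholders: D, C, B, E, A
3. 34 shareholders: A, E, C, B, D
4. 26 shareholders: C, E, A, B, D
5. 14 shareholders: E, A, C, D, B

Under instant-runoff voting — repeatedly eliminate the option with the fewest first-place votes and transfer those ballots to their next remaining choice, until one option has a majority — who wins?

Round 1: B 18, C 26, A 34, E 14, D 3. Eliminate D.
Round 2: B 18, C 29, A 34, E 14. Eliminate E.
Round 3: B 18, C 29, A 48. A has a majority.

A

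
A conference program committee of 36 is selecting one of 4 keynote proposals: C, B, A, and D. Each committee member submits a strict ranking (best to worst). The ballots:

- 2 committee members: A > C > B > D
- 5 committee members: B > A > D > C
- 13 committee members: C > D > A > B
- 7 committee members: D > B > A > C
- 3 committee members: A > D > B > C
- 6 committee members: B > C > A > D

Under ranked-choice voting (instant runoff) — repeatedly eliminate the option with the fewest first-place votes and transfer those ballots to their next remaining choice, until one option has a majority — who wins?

Round 1: C 13, B 11, A 5, D 7. Eliminate A.
Round 2: C 15, B 11, D 10. Eliminate D.
Round 3: C 15, B 21. B has a majority.

B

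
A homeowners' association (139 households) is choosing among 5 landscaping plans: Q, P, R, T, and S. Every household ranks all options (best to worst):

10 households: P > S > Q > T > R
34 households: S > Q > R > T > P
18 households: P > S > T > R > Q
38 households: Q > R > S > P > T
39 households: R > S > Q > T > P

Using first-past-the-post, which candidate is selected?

First-place votes: Q 38, P 28, R 39, T 0, S 34.
R has the most first-place votes.

R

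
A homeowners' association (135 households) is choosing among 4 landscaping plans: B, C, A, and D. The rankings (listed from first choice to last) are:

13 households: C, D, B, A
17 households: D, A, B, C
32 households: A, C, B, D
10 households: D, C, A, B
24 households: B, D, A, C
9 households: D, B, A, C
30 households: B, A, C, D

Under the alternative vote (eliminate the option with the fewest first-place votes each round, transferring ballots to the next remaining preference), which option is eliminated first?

Round 1: B 54, C 13, A 32, D 36. Eliminate C.

C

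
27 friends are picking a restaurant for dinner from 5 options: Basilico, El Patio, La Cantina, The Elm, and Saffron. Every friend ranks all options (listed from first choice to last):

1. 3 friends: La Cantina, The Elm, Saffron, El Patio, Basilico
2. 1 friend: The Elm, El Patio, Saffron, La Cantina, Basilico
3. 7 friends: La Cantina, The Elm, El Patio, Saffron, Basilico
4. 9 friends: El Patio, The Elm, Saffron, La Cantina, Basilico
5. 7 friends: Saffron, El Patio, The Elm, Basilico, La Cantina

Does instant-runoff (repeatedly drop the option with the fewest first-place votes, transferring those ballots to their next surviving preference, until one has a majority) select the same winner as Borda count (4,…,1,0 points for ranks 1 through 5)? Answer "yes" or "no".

yes

Instant-runoff — R1 Basilico 0, El Patio 9, La Cantina 10, The Elm 1, Saffron 7 (Basilico out); R2 El Patio 9, La Cantina 10, The Elm 1, Saffron 7 (The Elm out); R3 El Patio 10, La Cantina 10, Saffron 7 (Saffron out); R4 El Patio 17, La Cantina 10 (El Patio winner). Winner: El Patio.
Borda — scores: Basilico 7, El Patio 77, La Cantina 50, The Elm 75, Saffron 61. Winner: El Patio.
The two methods agree.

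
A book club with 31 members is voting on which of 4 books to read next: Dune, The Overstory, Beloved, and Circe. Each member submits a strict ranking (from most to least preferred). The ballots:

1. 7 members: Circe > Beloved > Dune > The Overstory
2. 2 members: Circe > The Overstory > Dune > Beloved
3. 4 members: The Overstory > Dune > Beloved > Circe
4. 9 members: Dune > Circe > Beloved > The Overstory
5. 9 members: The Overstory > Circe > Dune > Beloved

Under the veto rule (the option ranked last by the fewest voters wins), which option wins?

Last-place votes: Dune 0, The Overstory 16, Beloved 11, Circe 4.
Dune is ranked last by the fewest voters, so Dune wins.

Dune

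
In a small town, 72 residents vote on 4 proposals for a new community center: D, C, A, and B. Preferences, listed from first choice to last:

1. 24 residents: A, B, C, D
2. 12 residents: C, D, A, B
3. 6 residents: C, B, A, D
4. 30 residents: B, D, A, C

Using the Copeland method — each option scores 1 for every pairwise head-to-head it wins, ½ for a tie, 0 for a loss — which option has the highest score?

B

D: beats A; loses to C and B → score 1.
C: beats D; loses to A and B → score 1.
A: beats C; ties B; loses to D → score 1.5.
B: beats D and C; ties A → score 2.5.
B has the best pairwise record.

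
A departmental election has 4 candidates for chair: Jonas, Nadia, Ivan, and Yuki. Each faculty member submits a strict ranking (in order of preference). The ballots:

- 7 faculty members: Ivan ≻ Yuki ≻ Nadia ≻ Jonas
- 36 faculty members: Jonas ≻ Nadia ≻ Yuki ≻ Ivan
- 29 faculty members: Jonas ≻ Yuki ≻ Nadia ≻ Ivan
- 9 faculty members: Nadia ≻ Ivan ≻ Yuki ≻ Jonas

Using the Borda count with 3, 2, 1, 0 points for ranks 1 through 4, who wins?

Jonas

Jonas: 7·0 + 36·3 + 29·3 + 9·0 = 195
Nadia: 7·1 + 36·2 + 29·1 + 9·3 = 135
Ivan: 7·3 + 36·0 + 29·0 + 9·2 = 39
Yuki: 7·2 + 36·1 + 29·2 + 9·1 = 117
Jonas has the highest Borda score (195).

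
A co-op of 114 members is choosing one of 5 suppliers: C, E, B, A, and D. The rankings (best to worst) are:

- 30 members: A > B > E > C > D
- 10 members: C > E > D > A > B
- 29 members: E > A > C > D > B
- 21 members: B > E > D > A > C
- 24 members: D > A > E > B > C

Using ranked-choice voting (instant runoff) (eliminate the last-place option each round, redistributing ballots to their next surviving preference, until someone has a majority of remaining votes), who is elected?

E

Round 1: C 10, E 29, B 21, A 30, D 24. Eliminate C.
Round 2: E 39, B 21, A 30, D 24. Eliminate B.
Round 3: E 60, A 30, D 24. E has a majority.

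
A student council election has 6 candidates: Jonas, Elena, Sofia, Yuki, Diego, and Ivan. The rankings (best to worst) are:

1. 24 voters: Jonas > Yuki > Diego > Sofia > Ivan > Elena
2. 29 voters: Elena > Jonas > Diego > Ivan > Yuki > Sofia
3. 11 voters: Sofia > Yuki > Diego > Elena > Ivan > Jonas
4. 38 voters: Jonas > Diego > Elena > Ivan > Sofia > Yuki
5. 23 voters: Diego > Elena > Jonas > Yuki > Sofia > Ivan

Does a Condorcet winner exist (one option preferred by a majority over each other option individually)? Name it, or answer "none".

Checking pairwise contests:
Elena beats Jonas 63–62.
Diego beats Elena 96–29.
Jonas beats Sofia 114–11.
Jonas beats Yuki 114–11.
Jonas beats Diego 91–34.
Jonas beats Ivan 114–11.
Every option loses at least one head-to-head, so there is no Condorcet winner.

none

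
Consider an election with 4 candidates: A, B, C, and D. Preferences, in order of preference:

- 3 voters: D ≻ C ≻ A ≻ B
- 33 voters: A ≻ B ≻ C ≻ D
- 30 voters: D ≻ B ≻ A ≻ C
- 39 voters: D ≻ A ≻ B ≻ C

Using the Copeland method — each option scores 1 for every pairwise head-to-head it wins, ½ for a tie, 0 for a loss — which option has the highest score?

D

A: beats B and C; loses to D → score 2.
B: beats C; loses to A and D → score 1.
C: loses to A, B, and D → score 0.
D: beats A, B, and C → score 3.
D has the best pairwise record.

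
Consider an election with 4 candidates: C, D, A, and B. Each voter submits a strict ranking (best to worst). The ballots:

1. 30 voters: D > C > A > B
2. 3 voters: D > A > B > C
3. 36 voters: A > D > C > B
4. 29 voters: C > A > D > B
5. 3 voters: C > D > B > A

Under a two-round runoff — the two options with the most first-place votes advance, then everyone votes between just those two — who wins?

A

Round 1 first-place votes: C 32, D 33, A 36, B 0.
A and D advance.
Runoff: A is preferred to D by 65 voters; D by 36.
A wins the runoff.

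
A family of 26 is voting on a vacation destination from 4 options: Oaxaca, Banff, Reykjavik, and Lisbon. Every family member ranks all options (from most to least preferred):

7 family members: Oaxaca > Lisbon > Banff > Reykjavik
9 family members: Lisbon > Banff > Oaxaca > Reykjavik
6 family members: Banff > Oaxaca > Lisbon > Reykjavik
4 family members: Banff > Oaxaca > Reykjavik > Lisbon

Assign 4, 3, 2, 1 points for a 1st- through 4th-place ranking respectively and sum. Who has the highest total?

Banff

Oaxaca: 7·4 + 9·2 + 6·3 + 4·3 = 76
Banff: 7·2 + 9·3 + 6·4 + 4·4 = 81
Reykjavik: 7·1 + 9·1 + 6·1 + 4·2 = 30
Lisbon: 7·3 + 9·4 + 6·2 + 4·1 = 73
Banff has the highest Borda score (81).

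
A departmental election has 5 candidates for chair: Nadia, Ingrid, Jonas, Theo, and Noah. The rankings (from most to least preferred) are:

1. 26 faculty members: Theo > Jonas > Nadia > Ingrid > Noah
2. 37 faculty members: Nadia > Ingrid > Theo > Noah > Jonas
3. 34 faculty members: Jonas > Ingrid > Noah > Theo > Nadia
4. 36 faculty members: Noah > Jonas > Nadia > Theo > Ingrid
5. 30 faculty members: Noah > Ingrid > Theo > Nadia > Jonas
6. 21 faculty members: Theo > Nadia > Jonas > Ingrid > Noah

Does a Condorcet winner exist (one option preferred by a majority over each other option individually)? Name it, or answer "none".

Checking pairwise contests:
Jonas beats Nadia 96–88.
Nadia beats Ingrid 120–64.
Theo beats Jonas 114–70.
Ingrid beats Theo 101–83.
Ingrid beats Noah 118–66.
Every option loses at least one head-to-head, so there is no Condorcet winner.

none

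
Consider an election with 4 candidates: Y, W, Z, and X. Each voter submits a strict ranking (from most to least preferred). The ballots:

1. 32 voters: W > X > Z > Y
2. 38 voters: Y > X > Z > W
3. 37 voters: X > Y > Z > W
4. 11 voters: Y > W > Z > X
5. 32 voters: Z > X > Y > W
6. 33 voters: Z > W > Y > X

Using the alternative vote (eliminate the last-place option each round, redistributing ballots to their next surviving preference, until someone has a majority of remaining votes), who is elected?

X

Round 1: Y 49, W 32, Z 65, X 37. Eliminate W.
Round 2: Y 49, Z 65, X 69. Eliminate Y.
Round 3: Z 76, X 107. X has a majority.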